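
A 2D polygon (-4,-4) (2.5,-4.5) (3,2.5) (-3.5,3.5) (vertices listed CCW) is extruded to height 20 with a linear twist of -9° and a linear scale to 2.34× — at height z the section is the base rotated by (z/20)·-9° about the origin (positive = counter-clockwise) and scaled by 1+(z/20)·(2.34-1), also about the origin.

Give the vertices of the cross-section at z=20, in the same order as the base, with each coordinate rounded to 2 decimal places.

t = z/height = 20/20 = 1
s = 1 + (scale-1)·z/height = 1 + (2.34-1)·20/20 = 2.340000
θ = twist·z/height = -9°·20/20 = -9.0000° = -0.157080 rad
cos θ = 0.987688, sin θ = -0.156434 (intermediates below are computed at full precision and shown rounded to 5 d.p.)
v1: (-4,-4) → rotate → (-4.57649,-3.32502) → ×s → (-10.70899,-7.78054) → (-10.71,-7.78)
v2: (2.5,-4.5) → rotate → (1.76527,-4.83568) → ×s → (4.13072,-11.31550) → (4.13,-11.32)
v3: (3,2.5) → rotate → (3.35415,1.99992) → ×s → (7.84871,4.67981) → (7.85,4.68)
v4: (-3.5,3.5) → rotate → (-2.90939,4.00443) → ×s → (-6.80797,9.37037) → (-6.81,9.37)

Cross-section at z=20: (-10.71,-7.78) (4.13,-11.32) (7.85,4.68) (-6.81,9.37)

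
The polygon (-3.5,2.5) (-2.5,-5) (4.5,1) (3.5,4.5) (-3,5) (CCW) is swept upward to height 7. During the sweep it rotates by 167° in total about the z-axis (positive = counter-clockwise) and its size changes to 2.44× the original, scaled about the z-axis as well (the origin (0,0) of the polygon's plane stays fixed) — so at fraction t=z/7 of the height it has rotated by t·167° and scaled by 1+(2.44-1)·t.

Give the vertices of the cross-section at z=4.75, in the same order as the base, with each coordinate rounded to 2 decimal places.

t = z/height = 4.75/7 = 0.678571
s = 1 + (scale-1)·z/height = 1 + (2.44-1)·4.75/7 = 1.977143
θ = twist·z/height = 167°·4.75/7 = 113.3214° = 1.977832 rad
cos θ = -0.395889, sin θ = 0.918298 (intermediates below are computed at full precision and shown rounded to 5 d.p.)
v1: (-3.5,2.5) → rotate → (-0.91013,-4.20377) → ×s → (-1.79947,-8.31145) → (-1.80,-8.31)
v2: (-2.5,-5) → rotate → (5.58121,-0.31630) → ×s → (11.03486,-0.62537) → (11.03,-0.63)
v3: (4.5,1) → rotate → (-2.69980,3.73645) → ×s → (-5.33789,7.38750) → (-5.34,7.39)
v4: (3.5,4.5) → rotate → (-5.51795,1.43254) → ×s → (-10.90978,2.83234) → (-10.91,2.83)
v5: (-3,5) → rotate → (-3.40382,-4.73434) → ×s → (-6.72985,-9.36047) → (-6.73,-9.36)

Cross-section at z=4.75: (-1.80,-8.31) (11.03,-0.63) (-5.34,7.39) (-10.91,2.83) (-6.73,-9.36)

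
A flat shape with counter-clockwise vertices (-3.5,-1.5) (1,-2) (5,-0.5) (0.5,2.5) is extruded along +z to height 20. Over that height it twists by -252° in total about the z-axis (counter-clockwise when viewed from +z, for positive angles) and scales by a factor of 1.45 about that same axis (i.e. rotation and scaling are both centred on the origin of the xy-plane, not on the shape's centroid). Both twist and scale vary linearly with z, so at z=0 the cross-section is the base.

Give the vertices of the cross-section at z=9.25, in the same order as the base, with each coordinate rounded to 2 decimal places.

Cross-section at z=9.25: (0.27,4.59) (-2.70,0.00) (-3.24,-5.13) (2.43,-1.89)

t = z/height = 9.25/20 = 0.4625
s = 1 + (scale-1)·z/height = 1 + (1.45-1)·9.25/20 = 1.208125
θ = twist·z/height = -252°·9.25/20 = -116.5500° = -2.034181 rad
cos θ = -0.446979, sin θ = -0.894545 (intermediates below are computed at full precision and shown rounded to 5 d.p.)
v1: (-3.5,-1.5) → rotate → (0.22261,3.80137) → ×s → (0.26894,4.59254) → (0.27,4.59)
v2: (1,-2) → rotate → (-2.23607,-0.00059) → ×s → (-2.70145,-0.00071) → (-2.70,0.00)
v3: (5,-0.5) → rotate → (-2.68217,-4.24923) → ×s → (-3.24039,-5.13361) → (-3.24,-5.13)
v4: (0.5,2.5) → rotate → (2.01287,-1.56472) → ×s → (2.43180,-1.89038) → (2.43,-1.89)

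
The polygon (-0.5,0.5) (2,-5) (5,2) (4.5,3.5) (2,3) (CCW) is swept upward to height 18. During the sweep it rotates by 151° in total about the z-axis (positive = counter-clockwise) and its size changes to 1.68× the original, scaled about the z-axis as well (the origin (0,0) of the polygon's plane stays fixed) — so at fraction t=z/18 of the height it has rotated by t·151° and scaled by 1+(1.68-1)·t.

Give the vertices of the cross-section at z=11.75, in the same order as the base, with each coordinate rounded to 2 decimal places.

Cross-section at z=11.75: (-0.61,-0.82) (6.71,3.93) (-3.93,6.71) (-5.97,5.67) (-4.71,2.21)

t = z/height = 11.75/18 = 0.652778
s = 1 + (scale-1)·z/height = 1 + (1.68-1)·11.75/18 = 1.443889
θ = twist·z/height = 151°·11.75/18 = 98.5694° = 1.720361 rad
cos θ = -0.149008, sin θ = 0.988836 (intermediates below are computed at full precision and shown rounded to 5 d.p.)
v1: (-0.5,0.5) → rotate → (-0.41991,-0.56892) → ×s → (-0.60631,-0.82146) → (-0.61,-0.82)
v2: (2,-5) → rotate → (4.64616,2.72271) → ×s → (6.70854,3.93129) → (6.71,3.93)
v3: (5,2) → rotate → (-2.72271,4.64616) → ×s → (-3.93129,6.70854) → (-3.93,6.71)
v4: (4.5,3.5) → rotate → (-4.13146,3.92823) → ×s → (-5.96537,5.67193) → (-5.97,5.67)
v5: (2,3) → rotate → (-3.26452,1.53065) → ×s → (-4.71361,2.21009) → (-4.71,2.21)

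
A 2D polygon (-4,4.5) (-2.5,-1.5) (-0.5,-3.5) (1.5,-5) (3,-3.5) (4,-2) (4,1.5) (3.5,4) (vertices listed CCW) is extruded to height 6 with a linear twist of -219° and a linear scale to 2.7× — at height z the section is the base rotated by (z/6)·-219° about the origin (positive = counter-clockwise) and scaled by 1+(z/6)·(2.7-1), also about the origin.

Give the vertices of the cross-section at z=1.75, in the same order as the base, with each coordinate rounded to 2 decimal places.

Cross-section at z=1.75: (3.41,8.34) (-3.66,2.37) (-5.03,-1.63) (-5.73,-5.31) (-2.72,-6.33) (-0.05,-6.69) (4.65,-4.38) (7.68,-2.07)

t = z/height = 1.75/6 = 0.291667
s = 1 + (scale-1)·z/height = 1 + (2.7-1)·1.75/6 = 1.495833
θ = twist·z/height = -219°·1.75/6 = -63.8750° = -1.114829 rad
cos θ = 0.440331, sin θ = -0.897836 (intermediates below are computed at full precision and shown rounded to 5 d.p.)
v1: (-4,4.5) → rotate → (2.27894,5.57283) → ×s → (3.40891,8.33603) → (3.41,8.34)
v2: (-2.5,-1.5) → rotate → (-2.44758,1.58409) → ×s → (-3.66117,2.36954) → (-3.66,2.37)
v3: (-0.5,-3.5) → rotate → (-3.36259,-1.09224) → ×s → (-5.02987,-1.63381) → (-5.03,-1.63)
v4: (1.5,-5) → rotate → (-3.82868,-3.54841) → ×s → (-5.72707,-5.30783) → (-5.73,-5.31)
v5: (3,-3.5) → rotate → (-1.82143,-4.23466) → ×s → (-2.72456,-6.33435) → (-2.72,-6.33)
v6: (4,-2) → rotate → (-0.03435,-4.47200) → ×s → (-0.05138,-6.68937) → (-0.05,-6.69)
v7: (4,1.5) → rotate → (3.10808,-2.93085) → ×s → (4.64917,-4.38406) → (4.65,-4.38)
v8: (3.5,4) → rotate → (5.13250,-1.38110) → ×s → (7.67737,-2.06590) → (7.68,-2.07)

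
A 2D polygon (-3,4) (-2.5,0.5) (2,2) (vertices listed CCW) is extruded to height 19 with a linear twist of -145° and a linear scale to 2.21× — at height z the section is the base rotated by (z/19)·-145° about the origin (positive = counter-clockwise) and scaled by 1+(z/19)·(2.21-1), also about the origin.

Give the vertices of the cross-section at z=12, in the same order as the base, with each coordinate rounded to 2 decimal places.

t = z/height = 12/19 = 0.631579
s = 1 + (scale-1)·z/height = 1 + (2.21-1)·12/19 = 1.764211
θ = twist·z/height = -145°·12/19 = -91.5789° = -1.598354 rad
cos θ = -0.027554, sin θ = -0.999620 (intermediates below are computed at full precision and shown rounded to 5 d.p.)
v1: (-3,4) → rotate → (4.08114,2.88864) → ×s → (7.20000,5.09618) → (7.20,5.10)
v2: (-2.5,0.5) → rotate → (0.56870,2.48527) → ×s → (1.00330,4.38455) → (1.00,4.38)
v3: (2,2) → rotate → (1.94413,-2.05435) → ×s → (3.42986,-3.62430) → (3.43,-3.62)

Cross-section at z=12: (7.20,5.10) (1.00,4.38) (3.43,-3.62)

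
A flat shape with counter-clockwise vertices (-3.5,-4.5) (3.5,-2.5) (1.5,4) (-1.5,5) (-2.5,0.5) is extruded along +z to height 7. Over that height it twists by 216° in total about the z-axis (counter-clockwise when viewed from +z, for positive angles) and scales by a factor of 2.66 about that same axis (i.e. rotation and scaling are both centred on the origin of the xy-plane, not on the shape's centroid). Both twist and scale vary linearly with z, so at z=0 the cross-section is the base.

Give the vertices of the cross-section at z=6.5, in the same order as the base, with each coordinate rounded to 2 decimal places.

t = z/height = 6.5/7 = 0.928571
s = 1 + (scale-1)·z/height = 1 + (2.66-1)·6.5/7 = 2.541429
θ = twist·z/height = 216°·6.5/7 = 200.5714° = 3.500632 rad
cos θ = -0.936235, sin θ = -0.351375 (intermediates below are computed at full precision and shown rounded to 5 d.p.)
v1: (-3.5,-4.5) → rotate → (1.69564,5.44287) → ×s → (4.30934,13.83266) → (4.31,13.83)
v2: (3.5,-2.5) → rotate → (-4.15526,1.11078) → ×s → (-10.56029,2.82296) → (-10.56,2.82)
v3: (1.5,4) → rotate → (0.00115,-4.27200) → ×s → (0.00291,-10.85699) → (0.00,-10.86)
v4: (-1.5,5) → rotate → (3.16123,-4.15411) → ×s → (8.03403,-10.55738) → (8.03,-10.56)
v5: (-2.5,0.5) → rotate → (2.51627,0.41032) → ×s → (6.39493,1.04280) → (6.39,1.04)

Cross-section at z=6.5: (4.31,13.83) (-10.56,2.82) (0.00,-10.86) (8.03,-10.56) (6.39,1.04)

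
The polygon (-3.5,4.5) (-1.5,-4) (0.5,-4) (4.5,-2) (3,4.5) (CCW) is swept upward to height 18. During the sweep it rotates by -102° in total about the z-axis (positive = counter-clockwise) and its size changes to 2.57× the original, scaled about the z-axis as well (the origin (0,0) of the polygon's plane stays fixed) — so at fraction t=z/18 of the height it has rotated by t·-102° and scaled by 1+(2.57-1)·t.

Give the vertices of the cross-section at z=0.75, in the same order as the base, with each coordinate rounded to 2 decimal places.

t = z/height = 0.75/18 = 0.0416667
s = 1 + (scale-1)·z/height = 1 + (2.57-1)·0.75/18 = 1.065417
θ = twist·z/height = -102°·0.75/18 = -4.2500° = -0.074176 rad
cos θ = 0.997250, sin θ = -0.074108 (intermediates below are computed at full precision and shown rounded to 5 d.p.)
v1: (-3.5,4.5) → rotate → (-3.15689,4.74701) → ×s → (-3.36340,5.05754) → (-3.36,5.06)
v2: (-1.5,-4) → rotate → (-1.79231,-3.87784) → ×s → (-1.90956,-4.13151) → (-1.91,-4.13)
v3: (0.5,-4) → rotate → (0.20219,-4.02605) → ×s → (0.21542,-4.28943) → (0.22,-4.29)
v4: (4.5,-2) → rotate → (4.33941,-2.32799) → ×s → (4.62328,-2.48028) → (4.62,-2.48)
v5: (3,4.5) → rotate → (3.32524,4.26530) → ×s → (3.54276,4.54432) → (3.54,4.54)

Cross-section at z=0.75: (-3.36,5.06) (-1.91,-4.13) (0.22,-4.29) (4.62,-2.48) (3.54,4.54)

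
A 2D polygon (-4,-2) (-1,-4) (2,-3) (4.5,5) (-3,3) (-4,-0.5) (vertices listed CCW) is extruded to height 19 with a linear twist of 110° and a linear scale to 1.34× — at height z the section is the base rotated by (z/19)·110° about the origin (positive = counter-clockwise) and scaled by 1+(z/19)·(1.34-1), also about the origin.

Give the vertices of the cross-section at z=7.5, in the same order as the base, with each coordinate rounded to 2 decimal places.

Cross-section at z=7.5: (-1.74,-4.77) (2.29,-4.07) (3.99,-0.91) (-0.19,7.63) (-4.81,0.13) (-2.91,-3.53)

t = z/height = 7.5/19 = 0.394737
s = 1 + (scale-1)·z/height = 1 + (1.34-1)·7.5/19 = 1.134211
θ = twist·z/height = 110°·7.5/19 = 43.4211° = 0.757840 rad
cos θ = 0.726322, sin θ = 0.687354 (intermediates below are computed at full precision and shown rounded to 5 d.p.)
v1: (-4,-2) → rotate → (-1.53058,-4.20206) → ×s → (-1.73600,-4.76602) → (-1.74,-4.77)
v2: (-1,-4) → rotate → (2.02310,-3.59264) → ×s → (2.29462,-4.07481) → (2.29,-4.07)
v3: (2,-3) → rotate → (3.51471,-0.80426) → ×s → (3.98642,-0.91220) → (3.99,-0.91)
v4: (4.5,5) → rotate → (-0.16832,6.72471) → ×s → (-0.19091,7.62723) → (-0.19,7.63)
v5: (-3,3) → rotate → (-4.24103,0.11690) → ×s → (-4.81022,0.13259) → (-4.81,0.13)
v6: (-4,-0.5) → rotate → (-2.56161,-3.11258) → ×s → (-2.90541,-3.53032) → (-2.91,-3.53)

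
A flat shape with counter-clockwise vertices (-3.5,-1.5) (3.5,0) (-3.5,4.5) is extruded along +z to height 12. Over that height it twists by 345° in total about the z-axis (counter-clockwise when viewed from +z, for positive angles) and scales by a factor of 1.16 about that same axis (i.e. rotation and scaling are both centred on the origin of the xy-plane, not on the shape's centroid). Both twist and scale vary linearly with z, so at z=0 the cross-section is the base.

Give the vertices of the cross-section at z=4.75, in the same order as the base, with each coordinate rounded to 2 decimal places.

t = z/height = 4.75/12 = 0.395833
s = 1 + (scale-1)·z/height = 1 + (1.16-1)·4.75/12 = 1.063333
θ = twist·z/height = 345°·4.75/12 = 136.5625° = 2.383465 rad
cos θ = -0.726125, sin θ = 0.687563 (intermediates below are computed at full precision and shown rounded to 5 d.p.)
v1: (-3.5,-1.5) → rotate → (3.57278,-1.31728) → ×s → (3.79906,-1.40071) → (3.80,-1.40)
v2: (3.5,0) → rotate → (-2.54144,2.40647) → ×s → (-2.70239,2.55888) → (-2.70,2.56)
v3: (-3.5,4.5) → rotate → (-0.55260,-5.67403) → ×s → (-0.58759,-6.03339) → (-0.59,-6.03)

Cross-section at z=4.75: (3.80,-1.40) (-2.70,2.56) (-0.59,-6.03)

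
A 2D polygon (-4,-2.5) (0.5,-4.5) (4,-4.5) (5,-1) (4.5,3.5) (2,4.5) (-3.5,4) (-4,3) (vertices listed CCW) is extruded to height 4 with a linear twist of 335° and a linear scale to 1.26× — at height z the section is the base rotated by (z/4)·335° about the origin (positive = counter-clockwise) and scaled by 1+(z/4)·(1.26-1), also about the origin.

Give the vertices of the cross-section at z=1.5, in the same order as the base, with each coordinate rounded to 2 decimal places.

t = z/height = 1.5/4 = 0.375
s = 1 + (scale-1)·z/height = 1 + (1.26-1)·1.5/4 = 1.097500
θ = twist·z/height = 335°·1.5/4 = 125.6250° = 2.192570 rad
cos θ = -0.582478, sin θ = 0.812847 (intermediates below are computed at full precision and shown rounded to 5 d.p.)
v1: (-4,-2.5) → rotate → (4.36203,-1.79519) → ×s → (4.78733,-1.97022) → (4.79,-1.97)
v2: (0.5,-4.5) → rotate → (3.36657,3.02757) → ×s → (3.69481,3.32276) → (3.69,3.32)
v3: (4,-4.5) → rotate → (1.32790,5.87254) → ×s → (1.45737,6.44511) → (1.46,6.45)
v4: (5,-1) → rotate → (-2.09954,4.64671) → ×s → (-2.30425,5.09977) → (-2.30,5.10)
v5: (4.5,3.5) → rotate → (-5.46611,1.61914) → ×s → (-5.99906,1.77700) → (-6.00,1.78)
v6: (2,4.5) → rotate → (-4.82277,-0.99546) → ×s → (-5.29299,-1.09251) → (-5.29,-1.09)
v7: (-3.5,4) → rotate → (-1.21271,-5.17487) → ×s → (-1.33095,-5.67942) → (-1.33,-5.68)
v8: (-4,3) → rotate → (-0.10863,-4.99882) → ×s → (-0.11922,-5.48620) → (-0.12,-5.49)

Cross-section at z=1.5: (4.79,-1.97) (3.69,3.32) (1.46,6.45) (-2.30,5.10) (-6.00,1.78) (-5.29,-1.09) (-1.33,-5.68) (-0.12,-5.49)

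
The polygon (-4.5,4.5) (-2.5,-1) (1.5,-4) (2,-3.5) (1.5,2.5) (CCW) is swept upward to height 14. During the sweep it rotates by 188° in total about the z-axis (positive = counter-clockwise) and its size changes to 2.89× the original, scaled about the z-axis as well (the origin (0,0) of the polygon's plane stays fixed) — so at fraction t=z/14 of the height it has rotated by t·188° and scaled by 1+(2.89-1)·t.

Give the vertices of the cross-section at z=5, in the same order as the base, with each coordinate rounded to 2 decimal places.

Cross-section at z=5: (-9.87,-4.02) (-0.08,-4.51) (7.15,-0.29) (6.70,0.81) (-2.88,3.94)

t = z/height = 5/14 = 0.357143
s = 1 + (scale-1)·z/height = 1 + (2.89-1)·5/14 = 1.675000
θ = twist·z/height = 188°·5/14 = 67.1429° = 1.171864 rad
cos θ = 0.388435, sin θ = 0.921476 (intermediates below are computed at full precision and shown rounded to 5 d.p.)
v1: (-4.5,4.5) → rotate → (-5.89460,-2.39869) → ×s → (-9.87345,-4.01780) → (-9.87,-4.02)
v2: (-2.5,-1) → rotate → (-0.04961,-2.69213) → ×s → (-0.08310,-4.50931) → (-0.08,-4.51)
v3: (1.5,-4) → rotate → (4.26856,-0.17152) → ×s → (7.14983,-0.28730) → (7.15,-0.29)
v4: (2,-3.5) → rotate → (4.00204,0.48343) → ×s → (6.70341,0.80975) → (6.70,0.81)
v5: (1.5,2.5) → rotate → (-1.72104,2.35330) → ×s → (-2.88274,3.94178) → (-2.88,3.94)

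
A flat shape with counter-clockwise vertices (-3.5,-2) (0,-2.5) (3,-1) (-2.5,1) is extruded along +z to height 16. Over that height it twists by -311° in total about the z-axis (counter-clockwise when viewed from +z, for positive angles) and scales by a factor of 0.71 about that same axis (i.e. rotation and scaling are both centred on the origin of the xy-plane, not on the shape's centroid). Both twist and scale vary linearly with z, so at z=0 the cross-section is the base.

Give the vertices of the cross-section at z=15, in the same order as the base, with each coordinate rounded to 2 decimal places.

Cross-section at z=15: (0.42,-2.91) (1.69,-0.67) (1.48,1.76) (-1.35,-1.43)

t = z/height = 15/16 = 0.9375
s = 1 + (scale-1)·z/height = 1 + (0.71-1)·15/16 = 0.728125
θ = twist·z/height = -311°·15/16 = -291.5625° = -5.088726 rad
cos θ = 0.367516, sin θ = 0.930017 (intermediates below are computed at full precision and shown rounded to 5 d.p.)
v1: (-3.5,-2) → rotate → (0.57373,-3.99009) → ×s → (0.41775,-2.90529) → (0.42,-2.91)
v2: (0,-2.5) → rotate → (2.32504,-0.91879) → ×s → (1.69292,-0.66899) → (1.69,-0.67)
v3: (3,-1) → rotate → (2.03257,2.42254) → ×s → (1.47996,1.76391) → (1.48,1.76)
v4: (-2.5,1) → rotate → (-1.84881,-1.95753) → ×s → (-1.34616,-1.42532) → (-1.35,-1.43)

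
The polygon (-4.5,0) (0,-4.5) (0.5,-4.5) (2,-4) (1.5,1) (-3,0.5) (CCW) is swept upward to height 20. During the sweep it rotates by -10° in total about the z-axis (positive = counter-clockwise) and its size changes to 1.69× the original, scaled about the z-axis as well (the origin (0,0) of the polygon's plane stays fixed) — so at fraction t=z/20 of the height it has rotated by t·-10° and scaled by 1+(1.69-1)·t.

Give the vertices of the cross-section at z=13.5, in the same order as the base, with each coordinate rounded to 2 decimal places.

t = z/height = 13.5/20 = 0.675
s = 1 + (scale-1)·z/height = 1 + (1.69-1)·13.5/20 = 1.465750
θ = twist·z/height = -10°·13.5/20 = -6.7500° = -0.117810 rad
cos θ = 0.993068, sin θ = -0.117537 (intermediates below are computed at full precision and shown rounded to 5 d.p.)
v1: (-4.5,0) → rotate → (-4.46881,0.52892) → ×s → (-6.55016,0.77526) → (-6.55,0.78)
v2: (0,-4.5) → rotate → (-0.52892,-4.46881) → ×s → (-0.77526,-6.55016) → (-0.78,-6.55)
v3: (0.5,-4.5) → rotate → (-0.03238,-4.52758) → ×s → (-0.04747,-6.63630) → (-0.05,-6.64)
v4: (2,-4) → rotate → (1.51599,-4.20735) → ×s → (2.22206,-6.16692) → (2.22,-6.17)
v5: (1.5,1) → rotate → (1.60714,0.81676) → ×s → (2.35567,1.19717) → (2.36,1.20)
v6: (-3,0.5) → rotate → (-2.92044,0.84915) → ×s → (-4.28063,1.24464) → (-4.28,1.24)

Cross-section at z=13.5: (-6.55,0.78) (-0.78,-6.55) (-0.05,-6.64) (2.22,-6.17) (2.36,1.20) (-4.28,1.24)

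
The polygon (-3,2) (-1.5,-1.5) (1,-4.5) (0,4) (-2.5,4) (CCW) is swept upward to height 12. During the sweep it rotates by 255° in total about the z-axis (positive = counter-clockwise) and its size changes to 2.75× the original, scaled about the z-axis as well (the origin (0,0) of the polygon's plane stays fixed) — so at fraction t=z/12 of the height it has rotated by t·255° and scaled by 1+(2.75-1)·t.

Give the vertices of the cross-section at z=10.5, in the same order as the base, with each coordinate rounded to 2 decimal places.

t = z/height = 10.5/12 = 0.875
s = 1 + (scale-1)·z/height = 1 + (2.75-1)·10.5/12 = 2.531250
θ = twist·z/height = 255°·10.5/12 = 223.1250° = 3.894266 rad
cos θ = -0.729864, sin θ = -0.683592 (intermediates below are computed at full precision and shown rounded to 5 d.p.)
v1: (-3,2) → rotate → (3.55678,0.59105) → ×s → (9.00309,1.49609) → (9.00,1.50)
v2: (-1.5,-1.5) → rotate → (0.06941,2.12018) → ×s → (0.17569,5.36672) → (0.18,5.37)
v3: (1,-4.5) → rotate → (-3.80603,2.60080) → ×s → (-9.63401,6.58326) → (-9.63,6.58)
v4: (0,4) → rotate → (2.73437,-2.91946) → ×s → (6.92137,-7.38987) → (6.92,-7.39)
v5: (-2.5,4) → rotate → (4.55903,-1.21048) → ×s → (11.54004,-3.06402) → (11.54,-3.06)

Cross-section at z=10.5: (9.00,1.50) (0.18,5.37) (-9.63,6.58) (6.92,-7.39) (11.54,-3.06)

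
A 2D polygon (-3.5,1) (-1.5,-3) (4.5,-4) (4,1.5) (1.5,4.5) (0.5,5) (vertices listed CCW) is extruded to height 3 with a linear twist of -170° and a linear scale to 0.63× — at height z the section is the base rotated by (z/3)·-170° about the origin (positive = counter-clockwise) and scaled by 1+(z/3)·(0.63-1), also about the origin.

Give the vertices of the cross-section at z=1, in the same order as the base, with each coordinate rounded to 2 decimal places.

Cross-section at z=1: (-0.95,3.05) (-2.92,-0.35) (-0.76,-5.22) (3.03,-2.21) (4.02,1.07) (3.90,2.04)

t = z/height = 1/3 = 0.333333
s = 1 + (scale-1)·z/height = 1 + (0.63-1)·1/3 = 0.876667
θ = twist·z/height = -170°·1/3 = -56.6667° = -0.989020 rad
cos θ = 0.549509, sin θ = -0.835488 (intermediates below are computed at full precision and shown rounded to 5 d.p.)
v1: (-3.5,1) → rotate → (-1.08779,3.47372) → ×s → (-0.95363,3.04529) → (-0.95,3.05)
v2: (-1.5,-3) → rotate → (-3.33073,-0.39530) → ×s → (-2.91994,-0.34654) → (-2.92,-0.35)
v3: (4.5,-4) → rotate → (-0.86916,-5.95773) → ×s → (-0.76196,-5.22294) → (-0.76,-5.22)
v4: (4,1.5) → rotate → (3.45127,-2.51769) → ×s → (3.02561,-2.20717) → (3.03,-2.21)
v5: (1.5,4.5) → rotate → (4.58396,1.21956) → ×s → (4.01860,1.06915) → (4.02,1.07)
v6: (0.5,5) → rotate → (4.45219,2.32980) → ×s → (3.90309,2.04246) → (3.90,2.04)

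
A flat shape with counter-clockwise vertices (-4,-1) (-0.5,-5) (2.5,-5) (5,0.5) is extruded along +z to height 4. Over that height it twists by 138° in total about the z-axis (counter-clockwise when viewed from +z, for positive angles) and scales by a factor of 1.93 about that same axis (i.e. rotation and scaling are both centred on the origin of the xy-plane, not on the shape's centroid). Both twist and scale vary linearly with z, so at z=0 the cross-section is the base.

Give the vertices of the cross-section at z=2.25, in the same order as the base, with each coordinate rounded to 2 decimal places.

t = z/height = 2.25/4 = 0.5625
s = 1 + (scale-1)·z/height = 1 + (1.93-1)·2.25/4 = 1.523125
θ = twist·z/height = 138°·2.25/4 = 77.6250° = 1.354812 rad
cos θ = 0.214309, sin θ = 0.976766 (intermediates below are computed at full precision and shown rounded to 5 d.p.)
v1: (-4,-1) → rotate → (0.11953,-4.12137) → ×s → (0.18206,-6.27737) → (0.18,-6.28)
v2: (-0.5,-5) → rotate → (4.77667,-1.55993) → ×s → (7.27547,-2.37597) → (7.28,-2.38)
v3: (2.5,-5) → rotate → (5.41960,1.37037) → ×s → (8.25473,2.08724) → (8.25,2.09)
v4: (5,0.5) → rotate → (0.58316,4.99098) → ×s → (0.88823,7.60189) → (0.89,7.60)

Cross-section at z=2.25: (0.18,-6.28) (7.28,-2.38) (8.25,2.09) (0.89,7.60)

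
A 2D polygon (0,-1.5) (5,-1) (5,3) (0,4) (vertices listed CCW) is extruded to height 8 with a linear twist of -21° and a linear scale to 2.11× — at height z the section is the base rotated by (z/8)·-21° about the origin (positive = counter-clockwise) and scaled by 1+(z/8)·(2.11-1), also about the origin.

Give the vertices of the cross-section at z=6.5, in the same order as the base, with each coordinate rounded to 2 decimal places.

t = z/height = 6.5/8 = 0.8125
s = 1 + (scale-1)·z/height = 1 + (2.11-1)·6.5/8 = 1.901875
θ = twist·z/height = -21°·6.5/8 = -17.0625° = -0.297797 rad
cos θ = 0.955985, sin θ = -0.293415 (intermediates below are computed at full precision and shown rounded to 5 d.p.)
v1: (0,-1.5) → rotate → (-0.44012,-1.43398) → ×s → (-0.83706,-2.72725) → (-0.84,-2.73)
v2: (5,-1) → rotate → (4.48651,-2.42306) → ×s → (8.53278,-4.60835) → (8.53,-4.61)
v3: (5,3) → rotate → (5.66017,1.40088) → ×s → (10.76494,2.66430) → (10.76,2.66)
v4: (0,4) → rotate → (1.17366,3.82394) → ×s → (2.23215,7.27266) → (2.23,7.27)

Cross-section at z=6.5: (-0.84,-2.73) (8.53,-4.61) (10.76,2.66) (2.23,7.27)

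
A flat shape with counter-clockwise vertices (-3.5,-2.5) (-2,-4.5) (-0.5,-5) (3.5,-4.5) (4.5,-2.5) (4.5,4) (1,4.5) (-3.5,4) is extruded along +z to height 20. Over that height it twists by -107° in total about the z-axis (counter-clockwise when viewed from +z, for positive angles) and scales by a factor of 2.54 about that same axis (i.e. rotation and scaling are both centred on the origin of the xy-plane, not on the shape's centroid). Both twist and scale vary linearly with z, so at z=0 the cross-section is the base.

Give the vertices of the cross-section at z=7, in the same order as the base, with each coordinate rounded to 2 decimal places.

t = z/height = 7/20 = 0.35
s = 1 + (scale-1)·z/height = 1 + (2.54-1)·7/20 = 1.539000
θ = twist·z/height = -107°·7/20 = -37.4500° = -0.653626 rad
cos θ = 0.793884, sin θ = -0.608069 (intermediates below are computed at full precision and shown rounded to 5 d.p.)
v1: (-3.5,-2.5) → rotate → (-4.29877,0.14353) → ×s → (-6.61580,0.22089) → (-6.62,0.22)
v2: (-2,-4.5) → rotate → (-4.32408,-2.35634) → ×s → (-6.65476,-3.62641) → (-6.65,-3.63)
v3: (-0.5,-5) → rotate → (-3.43729,-3.66539) → ×s → (-5.28998,-5.64103) → (-5.29,-5.64)
v4: (3.5,-4.5) → rotate → (0.04229,-5.70072) → ×s → (0.06508,-8.77341) → (0.07,-8.77)
v5: (4.5,-2.5) → rotate → (2.05231,-4.72102) → ×s → (3.15850,-7.26565) → (3.16,-7.27)
v6: (4.5,4) → rotate → (6.00475,0.43923) → ×s → (9.24132,0.67597) → (9.24,0.68)
v7: (1,4.5) → rotate → (3.53019,2.96441) → ×s → (5.43297,4.56223) → (5.43,4.56)
v8: (-3.5,4) → rotate → (-0.34632,5.30378) → ×s → (-0.53299,8.16251) → (-0.53,8.16)

Cross-section at z=7: (-6.62,0.22) (-6.65,-3.63) (-5.29,-5.64) (0.07,-8.77) (3.16,-7.27) (9.24,0.68) (5.43,4.56) (-0.53,8.16)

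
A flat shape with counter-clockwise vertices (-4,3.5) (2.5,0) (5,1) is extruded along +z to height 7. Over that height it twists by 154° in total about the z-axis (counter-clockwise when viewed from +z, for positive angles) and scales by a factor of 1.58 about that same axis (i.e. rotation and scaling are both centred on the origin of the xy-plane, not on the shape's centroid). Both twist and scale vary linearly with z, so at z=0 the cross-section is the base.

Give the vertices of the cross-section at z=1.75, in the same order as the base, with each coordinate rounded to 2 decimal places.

Cross-section at z=1.75: (-6.08,0.29) (2.24,1.78) (3.77,4.46)

t = z/height = 1.75/7 = 0.25
s = 1 + (scale-1)·z/height = 1 + (1.58-1)·1.75/7 = 1.145000
θ = twist·z/height = 154°·1.75/7 = 38.5000° = 0.671952 rad
cos θ = 0.782608, sin θ = 0.622515 (intermediates below are computed at full precision and shown rounded to 5 d.p.)
v1: (-4,3.5) → rotate → (-5.30923,0.24907) → ×s → (-6.07907,0.28519) → (-6.08,0.29)
v2: (2.5,0) → rotate → (1.95652,1.55629) → ×s → (2.24022,1.78195) → (2.24,1.78)
v3: (5,1) → rotate → (3.29053,3.89518) → ×s → (3.76765,4.45998) → (3.77,4.46)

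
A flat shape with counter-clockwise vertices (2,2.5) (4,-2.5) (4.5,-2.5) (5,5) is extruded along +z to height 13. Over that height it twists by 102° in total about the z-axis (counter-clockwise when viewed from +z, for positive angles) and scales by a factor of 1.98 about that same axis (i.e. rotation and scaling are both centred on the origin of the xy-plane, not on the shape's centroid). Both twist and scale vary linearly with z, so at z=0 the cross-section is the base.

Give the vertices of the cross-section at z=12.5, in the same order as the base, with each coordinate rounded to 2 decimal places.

Cross-section at z=12.5: (-5.35,3.16) (3.72,8.37) (3.58,9.34) (-10.98,8.25)

t = z/height = 12.5/13 = 0.961538
s = 1 + (scale-1)·z/height = 1 + (1.98-1)·12.5/13 = 1.942308
θ = twist·z/height = 102°·12.5/13 = 98.0769° = 1.711765 rad
cos θ = -0.140502, sin θ = 0.990080 (intermediates below are computed at full precision and shown rounded to 5 d.p.)
v1: (2,2.5) → rotate → (-2.75621,1.62890) → ×s → (-5.35340,3.16383) → (-5.35,3.16)
v2: (4,-2.5) → rotate → (1.91319,4.31158) → ×s → (3.71601,8.37441) → (3.72,8.37)
v3: (4.5,-2.5) → rotate → (1.84294,4.80662) → ×s → (3.57956,9.33593) → (3.58,9.34)
v4: (5,5) → rotate → (-5.65291,4.24789) → ×s → (-10.97970,8.25071) → (-10.98,8.25)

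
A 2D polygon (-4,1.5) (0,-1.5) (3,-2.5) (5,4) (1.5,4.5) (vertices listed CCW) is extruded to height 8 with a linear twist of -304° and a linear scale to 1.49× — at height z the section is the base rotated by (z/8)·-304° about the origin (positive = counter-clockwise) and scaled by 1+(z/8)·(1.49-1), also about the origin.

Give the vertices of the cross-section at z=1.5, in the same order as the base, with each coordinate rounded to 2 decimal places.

t = z/height = 1.5/8 = 0.1875
s = 1 + (scale-1)·z/height = 1 + (1.49-1)·1.5/8 = 1.091875
θ = twist·z/height = -304°·1.5/8 = -57.0000° = -0.994838 rad
cos θ = 0.544639, sin θ = -0.838671 (intermediates below are computed at full precision and shown rounded to 5 d.p.)
v1: (-4,1.5) → rotate → (-0.92055,4.17164) → ×s → (-1.00513,4.55491) → (-1.01,4.55)
v2: (0,-1.5) → rotate → (-1.25801,-0.81696) → ×s → (-1.37359,-0.89202) → (-1.37,-0.89)
v3: (3,-2.5) → rotate → (-0.46276,-3.87761) → ×s → (-0.50528,-4.23386) → (-0.51,-4.23)
v4: (5,4) → rotate → (6.07788,-2.01480) → ×s → (6.63628,-2.19991) → (6.64,-2.20)
v5: (1.5,4.5) → rotate → (4.59098,1.19287) → ×s → (5.01277,1.30246) → (5.01,1.30)

Cross-section at z=1.5: (-1.01,4.55) (-1.37,-0.89) (-0.51,-4.23) (6.64,-2.20) (5.01,1.30)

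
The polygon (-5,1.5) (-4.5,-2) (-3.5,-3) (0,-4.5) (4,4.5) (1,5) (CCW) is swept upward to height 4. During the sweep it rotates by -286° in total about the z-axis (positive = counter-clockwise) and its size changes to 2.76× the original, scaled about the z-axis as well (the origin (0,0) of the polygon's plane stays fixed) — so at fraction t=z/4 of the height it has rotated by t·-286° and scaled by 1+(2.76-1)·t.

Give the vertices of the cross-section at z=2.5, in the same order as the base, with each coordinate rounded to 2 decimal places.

t = z/height = 2.5/4 = 0.625
s = 1 + (scale-1)·z/height = 1 + (2.76-1)·2.5/4 = 2.100000
θ = twist·z/height = -286°·2.5/4 = -178.7500° = -3.119776 rad
cos θ = -0.999762, sin θ = -0.021815 (intermediates below are computed at full precision and shown rounded to 5 d.p.)
v1: (-5,1.5) → rotate → (5.03153,-1.39057) → ×s → (10.56622,-2.92019) → (10.57,-2.92)
v2: (-4.5,-2) → rotate → (4.45530,2.09769) → ×s → (9.35613,4.40515) → (9.36,4.41)
v3: (-3.5,-3) → rotate → (3.43372,3.07564) → ×s → (7.21082,6.45884) → (7.21,6.46)
v4: (0,-4.5) → rotate → (-0.09817,4.49893) → ×s → (-0.20615,9.44775) → (-0.21,9.45)
v5: (4,4.5) → rotate → (-3.90088,-4.58619) → ×s → (-8.19185,-9.63100) → (-8.19,-9.63)
v6: (1,5) → rotate → (-0.89069,-5.02063) → ×s → (-1.87044,-10.54331) → (-1.87,-10.54)

Cross-section at z=2.5: (10.57,-2.92) (9.36,4.41) (7.21,6.46) (-0.21,9.45) (-8.19,-9.63) (-1.87,-10.54)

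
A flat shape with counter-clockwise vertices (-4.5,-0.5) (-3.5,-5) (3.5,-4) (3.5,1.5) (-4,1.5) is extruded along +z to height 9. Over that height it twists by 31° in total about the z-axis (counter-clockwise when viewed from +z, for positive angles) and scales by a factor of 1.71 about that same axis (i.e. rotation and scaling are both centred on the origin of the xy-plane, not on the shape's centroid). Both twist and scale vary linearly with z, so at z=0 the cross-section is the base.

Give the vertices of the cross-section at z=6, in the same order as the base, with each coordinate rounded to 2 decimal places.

Cross-section at z=6: (-5.94,-3.03) (-2.22,-8.71) (6.90,-3.69) (4.04,3.89) (-6.29,-0.01)

t = z/height = 6/9 = 0.666667
s = 1 + (scale-1)·z/height = 1 + (1.71-1)·6/9 = 1.473333
θ = twist·z/height = 31°·6/9 = 20.6667° = 0.360701 rad
cos θ = 0.935650, sin θ = 0.352931 (intermediates below are computed at full precision and shown rounded to 5 d.p.)
v1: (-4.5,-0.5) → rotate → (-4.03396,-2.05601) → ×s → (-5.94336,-3.02919) → (-5.94,-3.03)
v2: (-3.5,-5) → rotate → (-1.51012,-5.91350) → ×s → (-2.22491,-8.71256) → (-2.22,-8.71)
v3: (3.5,-4) → rotate → (4.68650,-2.50734) → ×s → (6.90477,-3.69415) → (6.90,-3.69)
v4: (3.5,1.5) → rotate → (2.74538,2.63873) → ×s → (4.04486,3.88773) → (4.04,3.89)
v5: (-4,1.5) → rotate → (-4.27199,-0.00825) → ×s → (-6.29407,-0.01215) → (-6.29,-0.01)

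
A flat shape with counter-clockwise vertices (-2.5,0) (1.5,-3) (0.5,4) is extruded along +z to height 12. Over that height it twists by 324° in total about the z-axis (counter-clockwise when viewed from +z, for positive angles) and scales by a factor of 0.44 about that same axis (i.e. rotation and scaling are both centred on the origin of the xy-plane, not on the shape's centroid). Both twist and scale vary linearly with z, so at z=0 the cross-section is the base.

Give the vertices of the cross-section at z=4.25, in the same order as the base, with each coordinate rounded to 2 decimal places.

t = z/height = 4.25/12 = 0.354167
s = 1 + (scale-1)·z/height = 1 + (0.44-1)·4.25/12 = 0.801667
θ = twist·z/height = 324°·4.25/12 = 114.7500° = 2.002765 rad
cos θ = -0.418660, sin θ = 0.908143 (intermediates below are computed at full precision and shown rounded to 5 d.p.)
v1: (-2.5,0) → rotate → (1.04665,-2.27036) → ×s → (0.83906,-1.82007) → (0.84,-1.82)
v2: (1.5,-3) → rotate → (2.09644,2.61819) → ×s → (1.68065,2.09892) → (1.68,2.10)
v3: (0.5,4) → rotate → (-3.84190,-1.22057) → ×s → (-3.07993,-0.97849) → (-3.08,-0.98)

Cross-section at z=4.25: (0.84,-1.82) (1.68,2.10) (-3.08,-0.98)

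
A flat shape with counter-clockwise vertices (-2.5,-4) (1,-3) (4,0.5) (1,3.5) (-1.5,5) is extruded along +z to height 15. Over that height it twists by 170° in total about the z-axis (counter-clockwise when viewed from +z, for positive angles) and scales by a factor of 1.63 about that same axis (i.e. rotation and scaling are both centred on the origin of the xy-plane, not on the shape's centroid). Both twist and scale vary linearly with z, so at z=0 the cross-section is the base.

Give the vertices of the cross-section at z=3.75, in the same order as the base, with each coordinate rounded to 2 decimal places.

t = z/height = 3.75/15 = 0.25
s = 1 + (scale-1)·z/height = 1 + (1.63-1)·3.75/15 = 1.157500
θ = twist·z/height = 170°·3.75/15 = 42.5000° = 0.741765 rad
cos θ = 0.737277, sin θ = 0.675590 (intermediates below are computed at full precision and shown rounded to 5 d.p.)
v1: (-2.5,-4) → rotate → (0.85917,-4.63808) → ×s → (0.99449,-5.36858) → (0.99,-5.37)
v2: (1,-3) → rotate → (2.76405,-1.53624) → ×s → (3.19939,-1.77820) → (3.20,-1.78)
v3: (4,0.5) → rotate → (2.61131,3.07100) → ×s → (3.02260,3.55468) → (3.02,3.55)
v4: (1,3.5) → rotate → (-1.62729,3.25606) → ×s → (-1.88359,3.76889) → (-1.88,3.77)
v5: (-1.5,5) → rotate → (-4.48387,2.67300) → ×s → (-5.19008,3.09400) → (-5.19,3.09)

Cross-section at z=3.75: (0.99,-5.37) (3.20,-1.78) (3.02,3.55) (-1.88,3.77) (-5.19,3.09)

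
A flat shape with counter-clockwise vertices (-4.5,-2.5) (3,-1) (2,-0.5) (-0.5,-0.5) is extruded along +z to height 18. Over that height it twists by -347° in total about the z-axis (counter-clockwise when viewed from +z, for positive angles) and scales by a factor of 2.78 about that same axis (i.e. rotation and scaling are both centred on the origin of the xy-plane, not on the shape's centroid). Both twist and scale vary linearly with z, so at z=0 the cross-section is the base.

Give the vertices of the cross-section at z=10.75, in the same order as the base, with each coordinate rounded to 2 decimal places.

t = z/height = 10.75/18 = 0.597222
s = 1 + (scale-1)·z/height = 1 + (2.78-1)·10.75/18 = 2.063056
θ = twist·z/height = -347°·10.75/18 = -207.2361° = -3.616952 rad
cos θ = -0.889128, sin θ = 0.457658 (intermediates below are computed at full precision and shown rounded to 5 d.p.)
v1: (-4.5,-2.5) → rotate → (5.14522,0.16336) → ×s → (10.61488,0.33702) → (10.61,0.34)
v2: (3,-1) → rotate → (-2.20973,2.26210) → ×s → (-4.55879,4.66684) → (-4.56,4.67)
v3: (2,-0.5) → rotate → (-1.54943,1.35988) → ×s → (-3.19655,2.80551) → (-3.20,2.81)
v4: (-0.5,-0.5) → rotate → (0.67339,0.21573) → ×s → (1.38925,0.44507) → (1.39,0.45)

Cross-section at z=10.75: (10.61,0.34) (-4.56,4.67) (-3.20,2.81) (1.39,0.45)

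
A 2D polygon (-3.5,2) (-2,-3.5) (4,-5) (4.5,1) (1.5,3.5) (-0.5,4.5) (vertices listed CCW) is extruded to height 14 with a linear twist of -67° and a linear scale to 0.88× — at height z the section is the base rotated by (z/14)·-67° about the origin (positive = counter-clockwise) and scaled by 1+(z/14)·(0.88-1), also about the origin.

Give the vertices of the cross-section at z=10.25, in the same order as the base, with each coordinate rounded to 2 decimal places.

t = z/height = 10.25/14 = 0.732143
s = 1 + (scale-1)·z/height = 1 + (0.88-1)·10.25/14 = 0.912143
θ = twist·z/height = -67°·10.25/14 = -49.0536° = -0.856146 rad
cos θ = 0.655353, sin θ = -0.755323 (intermediates below are computed at full precision and shown rounded to 5 d.p.)
v1: (-3.5,2) → rotate → (-0.78309,3.95434) → ×s → (-0.71429,3.60692) → (-0.71,3.61)
v2: (-2,-3.5) → rotate → (-3.95434,-0.78309) → ×s → (-3.60692,-0.71429) → (-3.61,-0.71)
v3: (4,-5) → rotate → (-1.15520,-6.29806) → ×s → (-1.05371,-5.74473) → (-1.05,-5.74)
v4: (4.5,1) → rotate → (3.70441,-2.74360) → ×s → (3.37895,-2.50255) → (3.38,-2.50)
v5: (1.5,3.5) → rotate → (3.62666,1.16075) → ×s → (3.30803,1.05877) → (3.31,1.06)
v6: (-0.5,4.5) → rotate → (3.07128,3.32675) → ×s → (2.80144,3.03447) → (2.80,3.03)

Cross-section at z=10.25: (-0.71,3.61) (-3.61,-0.71) (-1.05,-5.74) (3.38,-2.50) (3.31,1.06) (2.80,3.03)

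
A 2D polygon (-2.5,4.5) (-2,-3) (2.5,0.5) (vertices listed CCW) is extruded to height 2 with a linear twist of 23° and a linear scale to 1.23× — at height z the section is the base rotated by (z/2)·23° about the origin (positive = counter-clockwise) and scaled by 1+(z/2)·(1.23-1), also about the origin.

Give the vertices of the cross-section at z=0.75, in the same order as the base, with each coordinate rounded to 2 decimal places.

t = z/height = 0.75/2 = 0.375
s = 1 + (scale-1)·z/height = 1 + (1.23-1)·0.75/2 = 1.086250
θ = twist·z/height = 23°·0.75/2 = 8.6250° = 0.150535 rad
cos θ = 0.988691, sin θ = 0.149967 (intermediates below are computed at full precision and shown rounded to 5 d.p.)
v1: (-2.5,4.5) → rotate → (-3.14658,4.07419) → ×s → (-3.41797,4.42559) → (-3.42,4.43)
v2: (-2,-3) → rotate → (-1.52748,-3.26601) → ×s → (-1.65923,-3.54770) → (-1.66,-3.55)
v3: (2.5,0.5) → rotate → (2.39674,0.86926) → ×s → (2.60346,0.94424) → (2.60,0.94)

Cross-section at z=0.75: (-3.42,4.43) (-1.66,-3.55) (2.60,0.94)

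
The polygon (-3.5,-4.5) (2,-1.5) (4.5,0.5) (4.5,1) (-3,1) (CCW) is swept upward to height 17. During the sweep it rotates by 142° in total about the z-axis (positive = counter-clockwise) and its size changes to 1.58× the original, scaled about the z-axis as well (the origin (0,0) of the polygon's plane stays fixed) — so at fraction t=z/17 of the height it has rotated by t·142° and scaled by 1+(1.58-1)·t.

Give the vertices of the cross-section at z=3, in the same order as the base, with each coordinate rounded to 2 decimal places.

Cross-section at z=3: (-1.39,-6.13) (2.70,-0.56) (4.26,2.60) (4.03,3.10) (-3.46,-0.40)

t = z/height = 3/17 = 0.176471
s = 1 + (scale-1)·z/height = 1 + (1.58-1)·3/17 = 1.102353
θ = twist·z/height = 142°·3/17 = 25.0588° = 0.437359 rad
cos θ = 0.905873, sin θ = 0.423549 (intermediates below are computed at full precision and shown rounded to 5 d.p.)
v1: (-3.5,-4.5) → rotate → (-1.26459,-5.55885) → ×s → (-1.39402,-6.12781) → (-1.39,-6.13)
v2: (2,-1.5) → rotate → (2.44707,-0.51171) → ×s → (2.69753,-0.56409) → (2.70,-0.56)
v3: (4.5,0.5) → rotate → (3.86466,2.35891) → ×s → (4.26022,2.60035) → (4.26,2.60)
v4: (4.5,1) → rotate → (3.65288,2.81184) → ×s → (4.02677,3.09964) → (4.03,3.10)
v5: (-3,1) → rotate → (-3.14117,-0.36477) → ×s → (-3.46268,-0.40211) → (-3.46,-0.40)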